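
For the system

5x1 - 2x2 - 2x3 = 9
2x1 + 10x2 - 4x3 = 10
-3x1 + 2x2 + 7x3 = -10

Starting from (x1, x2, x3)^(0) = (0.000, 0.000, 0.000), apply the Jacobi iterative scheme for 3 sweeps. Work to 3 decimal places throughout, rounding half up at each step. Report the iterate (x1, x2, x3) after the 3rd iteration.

Iteration 1:
  x1 = (9 - (-2)·0.000 - (-2)·0.000) / (5) = 1.800
  x2 = (10 - (2)·0.000 - (-4)·0.000) / (10) = 1.000
  x3 = (-10 - (-3)·0.000 - (2)·0.000) / (7) = -1.429
Iteration 2:
  x1 = (9 - (-2)·1.000 - (-2)·-1.429) / (5) = 1.628
  x2 = (10 - (2)·1.800 - (-4)·-1.429) / (10) = 0.068
  x3 = (-10 - (-3)·1.800 - (2)·1.000) / (7) = -0.943
Iteration 3:
  x1 = (9 - (-2)·0.068 - (-2)·-0.943) / (5) = 1.450
  x2 = (10 - (2)·1.628 - (-4)·-0.943) / (10) = 0.297
  x3 = (-10 - (-3)·1.628 - (2)·0.068) / (7) = -0.750

(1.450, 0.297, -0.750)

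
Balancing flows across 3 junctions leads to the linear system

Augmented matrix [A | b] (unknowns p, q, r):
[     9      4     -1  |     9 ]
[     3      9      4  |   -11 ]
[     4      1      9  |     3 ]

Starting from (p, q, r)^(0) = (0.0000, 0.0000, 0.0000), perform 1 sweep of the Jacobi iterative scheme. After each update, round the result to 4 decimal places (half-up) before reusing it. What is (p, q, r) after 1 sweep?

Iteration 1:
  p = (9 - (4)·0.0000 - (-1)·0.0000) / (9) = 1.0000
  q = (-11 - (3)·0.0000 - (4)·0.0000) / (9) = -1.2222
  r = (3 - (4)·0.0000 - (1)·0.0000) / (9) = 0.3333

(1.0000, -1.2222, 0.3333)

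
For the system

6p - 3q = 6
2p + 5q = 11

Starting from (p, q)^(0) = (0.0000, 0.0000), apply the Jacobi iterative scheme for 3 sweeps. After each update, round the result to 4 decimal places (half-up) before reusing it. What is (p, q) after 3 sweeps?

Iteration 1:
  p = (6 - (-3)·0.0000) / (6) = 1.0000
  q = (11 - (2)·0.0000) / (5) = 2.2000
Iteration 2:
  p = (6 - (-3)·2.2000) / (6) = 2.1000
  q = (11 - (2)·1.0000) / (5) = 1.8000
Iteration 3:
  p = (6 - (-3)·1.8000) / (6) = 1.9000
  q = (11 - (2)·2.1000) / (5) = 1.3600

(1.9000, 1.3600)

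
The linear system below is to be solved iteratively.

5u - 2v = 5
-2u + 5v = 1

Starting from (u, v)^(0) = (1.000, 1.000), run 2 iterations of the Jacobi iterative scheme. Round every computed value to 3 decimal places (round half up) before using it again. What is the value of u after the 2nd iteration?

Iteration 1:
  u = (5 - (-2)·1.000) / (5) = 1.400
  v = (1 - (-2)·1.000) / (5) = 0.600
Iteration 2:
  u = (5 - (-2)·0.600) / (5) = 1.240
  v = (1 - (-2)·1.400) / (5) = 0.760

1.240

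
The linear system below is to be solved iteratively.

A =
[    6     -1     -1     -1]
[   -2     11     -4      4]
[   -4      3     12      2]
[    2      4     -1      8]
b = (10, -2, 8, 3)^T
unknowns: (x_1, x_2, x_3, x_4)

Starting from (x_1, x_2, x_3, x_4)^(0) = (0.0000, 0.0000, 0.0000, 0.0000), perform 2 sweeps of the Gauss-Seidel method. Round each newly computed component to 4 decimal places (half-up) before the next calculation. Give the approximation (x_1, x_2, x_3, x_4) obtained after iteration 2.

Iteration 1:
  x_1 = (10 - (-1)·0.0000 - (-1)·0.0000 - (-1)·0.0000) / (6) = 1.6667
  x_2 = (-2 - (-2)·1.6667 - (-4)·0.0000 - (4)·0.0000) / (11) = 0.1212
  x_3 = (8 - (-4)·1.6667 - (3)·0.1212 - (2)·0.0000) / (12) = 1.1919
  x_4 = (3 - (2)·1.6667 - (4)·0.1212 - (-1)·1.1919) / (8) = 0.0467
Iteration 2:
  x_1 = (10 - (-1)·0.1212 - (-1)·1.1919 - (-1)·0.0467) / (6) = 1.8933
  x_2 = (-2 - (-2)·1.8933 - (-4)·1.1919 - (4)·0.0467) / (11) = 0.5789
  x_3 = (8 - (-4)·1.8933 - (3)·0.5789 - (2)·0.0467) / (12) = 1.1453
  x_4 = (3 - (2)·1.8933 - (4)·0.5789 - (-1)·1.1453) / (8) = -0.2446

(1.8933, 0.5789, 1.1453, -0.2446)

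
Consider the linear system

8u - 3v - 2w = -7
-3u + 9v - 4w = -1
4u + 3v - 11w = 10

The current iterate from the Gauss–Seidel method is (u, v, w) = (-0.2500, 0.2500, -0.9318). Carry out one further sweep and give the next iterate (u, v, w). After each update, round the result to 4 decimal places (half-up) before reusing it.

(-1.0142, -0.8633, -1.5133)

One sweep:
  u = (-7 - (-3)·0.2500 - (-2)·-0.9318) / (8) = -1.0142
  v = (-1 - (-3)·-1.0142 - (-4)·-0.9318) / (9) = -0.8633
  w = (10 - (4)·-1.0142 - (3)·-0.8633) / (-11) = -1.5133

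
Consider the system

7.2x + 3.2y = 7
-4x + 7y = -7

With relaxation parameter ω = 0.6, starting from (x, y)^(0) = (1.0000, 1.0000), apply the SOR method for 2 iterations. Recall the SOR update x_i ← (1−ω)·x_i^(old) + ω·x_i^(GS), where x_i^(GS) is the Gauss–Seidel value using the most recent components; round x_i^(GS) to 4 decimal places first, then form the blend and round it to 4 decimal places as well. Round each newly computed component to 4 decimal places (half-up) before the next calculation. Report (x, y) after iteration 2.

Iteration 1:
  x: GS value = (7 - (3.2)·1.0000) / (7.2) = 0.5278;  x ← (1−ω)·1.0000 + ω·0.5278 = 0.7167
  y: GS value = (-7 - (-4)·0.7167) / (7) = -0.5905;  y ← (1−ω)·1.0000 + ω·-0.5905 = 0.0457
Iteration 2:
  x: GS value = (7 - (3.2)·0.0457) / (7.2) = 0.9519;  x ← (1−ω)·0.7167 + ω·0.9519 = 0.8578
  y: GS value = (-7 - (-4)·0.8578) / (7) = -0.5098;  y ← (1−ω)·0.0457 + ω·-0.5098 = -0.2876

(0.8578, -0.2876)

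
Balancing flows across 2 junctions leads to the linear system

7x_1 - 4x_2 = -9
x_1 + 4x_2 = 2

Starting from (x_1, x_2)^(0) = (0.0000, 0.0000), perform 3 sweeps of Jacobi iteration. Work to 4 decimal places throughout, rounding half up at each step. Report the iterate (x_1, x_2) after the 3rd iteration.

Iteration 1:
  x_1 = (-9 - (-4)·0.0000) / (7) = -1.2857
  x_2 = (2 - (1)·0.0000) / (4) = 0.5000
Iteration 2:
  x_1 = (-9 - (-4)·0.5000) / (7) = -1.0000
  x_2 = (2 - (1)·-1.2857) / (4) = 0.8214
Iteration 3:
  x_1 = (-9 - (-4)·0.8214) / (7) = -0.8163
  x_2 = (2 - (1)·-1.0000) / (4) = 0.7500

(-0.8163, 0.7500)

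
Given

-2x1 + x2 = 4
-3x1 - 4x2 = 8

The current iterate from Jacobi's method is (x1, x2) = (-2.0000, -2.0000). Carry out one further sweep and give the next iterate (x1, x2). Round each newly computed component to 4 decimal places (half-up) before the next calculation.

(-3.0000, -0.5000)

One sweep:
  x1 = (4 - (1)·-2.0000) / (-2) = -3.0000
  x2 = (8 - (-3)·-2.0000) / (-4) = -0.5000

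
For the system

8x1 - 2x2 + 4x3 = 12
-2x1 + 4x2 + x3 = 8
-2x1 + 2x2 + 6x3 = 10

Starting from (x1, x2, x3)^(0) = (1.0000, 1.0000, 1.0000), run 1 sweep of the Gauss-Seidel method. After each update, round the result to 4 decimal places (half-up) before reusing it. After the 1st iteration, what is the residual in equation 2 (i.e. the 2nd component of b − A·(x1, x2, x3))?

Iteration 1:
  x1 = (12 - (-2)·1.0000 - (4)·1.0000) / (8) = 1.2500
  x2 = (8 - (-2)·1.2500 - (1)·1.0000) / (4) = 2.3750
  x3 = (10 - (-2)·1.2500 - (2)·2.3750) / (6) = 1.2917
Residual b − A·x = (1.5832, -0.2917, -0.0002)

-0.2917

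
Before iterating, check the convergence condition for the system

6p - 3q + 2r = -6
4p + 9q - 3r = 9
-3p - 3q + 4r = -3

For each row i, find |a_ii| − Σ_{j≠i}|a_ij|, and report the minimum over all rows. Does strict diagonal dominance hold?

-2

row 1: |6| − (3+2) = 1
row 2: |9| − (4+3) = 2
row 3: |4| − (3+3) = -2
minimum over rows = -2 → not strictly diagonally dominant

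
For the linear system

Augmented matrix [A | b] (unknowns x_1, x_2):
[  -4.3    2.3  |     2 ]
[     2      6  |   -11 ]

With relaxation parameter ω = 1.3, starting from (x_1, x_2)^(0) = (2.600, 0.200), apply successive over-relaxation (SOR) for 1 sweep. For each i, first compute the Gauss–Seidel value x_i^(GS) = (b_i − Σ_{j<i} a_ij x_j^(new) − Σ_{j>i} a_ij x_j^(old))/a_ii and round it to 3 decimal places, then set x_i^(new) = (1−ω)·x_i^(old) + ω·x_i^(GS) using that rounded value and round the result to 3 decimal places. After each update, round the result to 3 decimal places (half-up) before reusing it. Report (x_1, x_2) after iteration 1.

(-1.245, -1.903)

Iteration 1:
  x_1: GS value = (2 - (2.3)·0.200) / (-4.3) = -0.358;  x_1 ← (1−ω)·2.600 + ω·-0.358 = -1.245
  x_2: GS value = (-11 - (2)·-1.245) / (6) = -1.418;  x_2 ← (1−ω)·0.200 + ω·-1.418 = -1.903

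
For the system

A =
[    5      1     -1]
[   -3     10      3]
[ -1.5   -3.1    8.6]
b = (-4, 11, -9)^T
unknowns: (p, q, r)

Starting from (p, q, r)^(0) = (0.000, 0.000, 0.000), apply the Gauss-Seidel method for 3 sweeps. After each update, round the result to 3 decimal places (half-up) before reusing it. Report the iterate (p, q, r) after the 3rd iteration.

Iteration 1:
  p = (-4 - (1)·0.000 - (-1)·0.000) / (5) = -0.800
  q = (11 - (-3)·-0.800 - (3)·0.000) / (10) = 0.860
  r = (-9 - (-1.5)·-0.800 - (-3.1)·0.860) / (8.6) = -0.876
Iteration 2:
  p = (-4 - (1)·0.860 - (-1)·-0.876) / (5) = -1.147
  q = (11 - (-3)·-1.147 - (3)·-0.876) / (10) = 1.019
  r = (-9 - (-1.5)·-1.147 - (-3.1)·1.019) / (8.6) = -0.879
Iteration 3:
  p = (-4 - (1)·1.019 - (-1)·-0.879) / (5) = -1.180
  q = (11 - (-3)·-1.180 - (3)·-0.879) / (10) = 1.010
  r = (-9 - (-1.5)·-1.180 - (-3.1)·1.010) / (8.6) = -0.888

(-1.180, 1.010, -0.888)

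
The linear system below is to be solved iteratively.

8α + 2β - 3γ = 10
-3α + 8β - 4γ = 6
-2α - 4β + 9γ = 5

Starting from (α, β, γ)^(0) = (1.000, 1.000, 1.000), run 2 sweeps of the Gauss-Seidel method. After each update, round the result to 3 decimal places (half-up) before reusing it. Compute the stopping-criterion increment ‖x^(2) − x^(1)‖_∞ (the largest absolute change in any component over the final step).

Iteration 1:
  α = (10 - (2)·1.000 - (-3)·1.000) / (8) = 1.375
  β = (6 - (-3)·1.375 - (-4)·1.000) / (8) = 1.766
  γ = (5 - (-2)·1.375 - (-4)·1.766) / (9) = 1.646
Iteration 2:
  α = (10 - (2)·1.766 - (-3)·1.646) / (8) = 1.426
  β = (6 - (-3)·1.426 - (-4)·1.646) / (8) = 2.108
  γ = (5 - (-2)·1.426 - (-4)·2.108) / (9) = 1.809
Change: (0.051, 0.342, 0.163) → max |·| = 0.342

0.342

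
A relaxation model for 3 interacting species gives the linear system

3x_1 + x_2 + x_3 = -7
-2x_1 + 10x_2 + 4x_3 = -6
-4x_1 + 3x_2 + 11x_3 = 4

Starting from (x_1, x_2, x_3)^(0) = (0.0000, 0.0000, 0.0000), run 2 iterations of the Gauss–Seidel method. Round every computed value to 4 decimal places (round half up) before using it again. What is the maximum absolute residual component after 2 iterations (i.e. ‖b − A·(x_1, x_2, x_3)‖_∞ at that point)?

0.4344

Iteration 1:
  x_1 = (-7 - (1)·0.0000 - (1)·0.0000) / (3) = -2.3333
  x_2 = (-6 - (-2)·-2.3333 - (4)·0.0000) / (10) = -1.0667
  x_3 = (4 - (-4)·-2.3333 - (3)·-1.0667) / (11) = -0.1939
Iteration 2:
  x_1 = (-7 - (1)·-1.0667 - (1)·-0.1939) / (3) = -1.9131
  x_2 = (-6 - (-2)·-1.9131 - (4)·-0.1939) / (10) = -0.9051
  x_3 = (4 - (-4)·-1.9131 - (3)·-0.9051) / (11) = -0.0852
Residual b − A·x = (-0.2704, -0.4344, 0.0001); ∞-norm = 0.4344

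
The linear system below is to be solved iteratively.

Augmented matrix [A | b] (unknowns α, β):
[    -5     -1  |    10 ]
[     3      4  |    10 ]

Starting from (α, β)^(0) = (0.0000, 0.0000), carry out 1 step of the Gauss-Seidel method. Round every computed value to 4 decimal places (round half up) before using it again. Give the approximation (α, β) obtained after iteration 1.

Iteration 1:
  α = (10 - (-1)·0.0000) / (-5) = -2.0000
  β = (10 - (3)·-2.0000) / (4) = 4.0000

(-2.0000, 4.0000)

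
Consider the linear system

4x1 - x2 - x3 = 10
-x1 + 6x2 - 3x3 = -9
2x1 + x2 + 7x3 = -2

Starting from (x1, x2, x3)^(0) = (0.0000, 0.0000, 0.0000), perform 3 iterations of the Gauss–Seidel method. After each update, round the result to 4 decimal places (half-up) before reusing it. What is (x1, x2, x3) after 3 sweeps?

Iteration 1:
  x1 = (10 - (-1)·0.0000 - (-1)·0.0000) / (4) = 2.5000
  x2 = (-9 - (-1)·2.5000 - (-3)·0.0000) / (6) = -1.0833
  x3 = (-2 - (2)·2.5000 - (1)·-1.0833) / (7) = -0.8452
Iteration 2:
  x1 = (10 - (-1)·-1.0833 - (-1)·-0.8452) / (4) = 2.0179
  x2 = (-9 - (-1)·2.0179 - (-3)·-0.8452) / (6) = -1.5863
  x3 = (-2 - (2)·2.0179 - (1)·-1.5863) / (7) = -0.6356
Iteration 3:
  x1 = (10 - (-1)·-1.5863 - (-1)·-0.6356) / (4) = 1.9445
  x2 = (-9 - (-1)·1.9445 - (-3)·-0.6356) / (6) = -1.4937
  x3 = (-2 - (2)·1.9445 - (1)·-1.4937) / (7) = -0.6279

(1.9445, -1.4937, -0.6279)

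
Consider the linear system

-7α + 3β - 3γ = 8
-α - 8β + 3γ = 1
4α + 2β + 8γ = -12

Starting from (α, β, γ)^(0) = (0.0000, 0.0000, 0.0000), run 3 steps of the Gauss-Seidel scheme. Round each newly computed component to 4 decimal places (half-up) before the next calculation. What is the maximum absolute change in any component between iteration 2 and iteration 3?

Iteration 1:
  α = (8 - (3)·0.0000 - (-3)·0.0000) / (-7) = -1.1429
  β = (1 - (-1)·-1.1429 - (3)·0.0000) / (-8) = 0.0179
  γ = (-12 - (4)·-1.1429 - (2)·0.0179) / (8) = -0.9330
Iteration 2:
  α = (8 - (3)·0.0179 - (-3)·-0.9330) / (-7) = -0.7353
  β = (1 - (-1)·-0.7353 - (3)·-0.9330) / (-8) = -0.3830
  γ = (-12 - (4)·-0.7353 - (2)·-0.3830) / (8) = -1.0366
Iteration 3:
  α = (8 - (3)·-0.3830 - (-3)·-1.0366) / (-7) = -0.8627
  β = (1 - (-1)·-0.8627 - (3)·-1.0366) / (-8) = -0.4059
  γ = (-12 - (4)·-0.8627 - (2)·-0.4059) / (8) = -0.9672
Change: (-0.1274, -0.0229, 0.0694) → max |·| = 0.1274

0.1274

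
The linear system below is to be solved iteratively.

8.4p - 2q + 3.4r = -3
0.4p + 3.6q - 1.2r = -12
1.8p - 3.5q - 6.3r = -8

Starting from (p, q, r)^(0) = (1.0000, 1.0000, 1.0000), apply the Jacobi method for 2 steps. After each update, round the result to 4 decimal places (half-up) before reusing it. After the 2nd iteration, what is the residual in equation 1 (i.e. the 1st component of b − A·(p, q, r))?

-5.9470

Iteration 1:
  p = (-3 - (-2)·1.0000 - (3.4)·1.0000) / (8.4) = -0.5238
  q = (-12 - (0.4)·1.0000 - (-1.2)·1.0000) / (3.6) = -3.1111
  r = (-8 - (1.8)·1.0000 - (-3.5)·1.0000) / (-6.3) = 1.0000
Iteration 2:
  p = (-3 - (-2)·-3.1111 - (3.4)·1.0000) / (8.4) = -1.5026
  q = (-12 - (0.4)·-0.5238 - (-1.2)·1.0000) / (3.6) = -2.9418
  r = (-8 - (1.8)·-0.5238 - (-3.5)·-3.1111) / (-6.3) = 2.8486
Residual b − A·x = (-5.9470, 2.6098, 2.3546)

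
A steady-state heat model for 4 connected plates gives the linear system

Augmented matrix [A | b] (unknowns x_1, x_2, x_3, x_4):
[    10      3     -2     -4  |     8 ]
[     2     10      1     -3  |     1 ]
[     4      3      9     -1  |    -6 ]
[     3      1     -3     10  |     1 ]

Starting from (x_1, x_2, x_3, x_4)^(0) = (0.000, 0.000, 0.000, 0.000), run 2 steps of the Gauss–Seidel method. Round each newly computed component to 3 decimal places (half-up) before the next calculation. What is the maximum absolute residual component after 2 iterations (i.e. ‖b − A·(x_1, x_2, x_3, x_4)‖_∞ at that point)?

Iteration 1:
  x_1 = (8 - (3)·0.000 - (-2)·0.000 - (-4)·0.000) / (10) = 0.800
  x_2 = (1 - (2)·0.800 - (1)·0.000 - (-3)·0.000) / (10) = -0.060
  x_3 = (-6 - (4)·0.800 - (3)·-0.060 - (-1)·0.000) / (9) = -1.002
  x_4 = (1 - (3)·0.800 - (1)·-0.060 - (-3)·-1.002) / (10) = -0.435
Iteration 2:
  x_1 = (8 - (3)·-0.060 - (-2)·-1.002 - (-4)·-0.435) / (10) = 0.444
  x_2 = (1 - (2)·0.444 - (1)·-1.002 - (-3)·-0.435) / (10) = -0.019
  x_3 = (-6 - (4)·0.444 - (3)·-0.019 - (-1)·-0.435) / (9) = -0.906
  x_4 = (1 - (3)·0.444 - (1)·-0.019 - (-3)·-0.906) / (10) = -0.303
Residual b − A·x = (0.593, 0.299, 0.132, -0.001); ∞-norm = 0.593

0.593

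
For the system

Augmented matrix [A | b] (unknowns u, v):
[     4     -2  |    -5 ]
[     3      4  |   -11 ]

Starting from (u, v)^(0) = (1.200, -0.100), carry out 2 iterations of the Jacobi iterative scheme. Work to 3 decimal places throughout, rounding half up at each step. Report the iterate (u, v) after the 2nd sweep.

(-3.075, -1.775)

Iteration 1:
  u = (-5 - (-2)·-0.100) / (4) = -1.300
  v = (-11 - (3)·1.200) / (4) = -3.650
Iteration 2:
  u = (-5 - (-2)·-3.650) / (4) = -3.075
  v = (-11 - (3)·-1.300) / (4) = -1.775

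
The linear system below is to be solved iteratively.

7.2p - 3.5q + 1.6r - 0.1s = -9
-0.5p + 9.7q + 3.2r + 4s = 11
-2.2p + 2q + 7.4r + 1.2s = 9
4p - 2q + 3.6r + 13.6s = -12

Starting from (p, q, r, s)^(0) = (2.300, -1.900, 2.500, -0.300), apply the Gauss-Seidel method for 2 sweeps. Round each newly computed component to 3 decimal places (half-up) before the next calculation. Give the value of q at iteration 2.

Iteration 1:
  p = (-9 - (-3.5)·-1.900 - (1.6)·2.500 - (-0.1)·-0.300) / (7.2) = -2.733
  q = (11 - (-0.5)·-2.733 - (3.2)·2.500 - (4)·-0.300) / (9.7) = 0.292
  r = (9 - (-2.2)·-2.733 - (2)·0.292 - (1.2)·-0.300) / (7.4) = 0.373
  s = (-12 - (4)·-2.733 - (-2)·0.292 - (3.6)·0.373) / (13.6) = -0.134
Iteration 2:
  p = (-9 - (-3.5)·0.292 - (1.6)·0.373 - (-0.1)·-0.134) / (7.2) = -1.193
  q = (11 - (-0.5)·-1.193 - (3.2)·0.373 - (4)·-0.134) / (9.7) = 1.005
  r = (9 - (-2.2)·-1.193 - (2)·1.005 - (1.2)·-0.134) / (7.4) = 0.612
  s = (-12 - (4)·-1.193 - (-2)·1.005 - (3.6)·0.612) / (13.6) = -0.546

1.005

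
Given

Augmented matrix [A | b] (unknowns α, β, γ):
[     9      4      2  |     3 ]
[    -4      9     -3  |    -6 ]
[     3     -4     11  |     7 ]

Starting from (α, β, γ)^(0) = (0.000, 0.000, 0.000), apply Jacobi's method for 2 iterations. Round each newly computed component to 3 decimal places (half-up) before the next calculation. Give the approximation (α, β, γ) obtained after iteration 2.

Iteration 1:
  α = (3 - (4)·0.000 - (2)·0.000) / (9) = 0.333
  β = (-6 - (-4)·0.000 - (-3)·0.000) / (9) = -0.667
  γ = (7 - (3)·0.000 - (-4)·0.000) / (11) = 0.636
Iteration 2:
  α = (3 - (4)·-0.667 - (2)·0.636) / (9) = 0.488
  β = (-6 - (-4)·0.333 - (-3)·0.636) / (9) = -0.307
  γ = (7 - (3)·0.333 - (-4)·-0.667) / (11) = 0.303

(0.488, -0.307, 0.303)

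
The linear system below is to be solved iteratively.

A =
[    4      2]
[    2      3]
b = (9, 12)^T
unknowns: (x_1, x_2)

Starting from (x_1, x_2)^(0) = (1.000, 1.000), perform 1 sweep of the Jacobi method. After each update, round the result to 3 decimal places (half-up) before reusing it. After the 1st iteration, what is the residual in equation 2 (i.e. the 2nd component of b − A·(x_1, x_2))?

Iteration 1:
  x_1 = (9 - (2)·1.000) / (4) = 1.750
  x_2 = (12 - (2)·1.000) / (3) = 3.333
Residual b − A·x = (-4.666, -1.499)

-1.499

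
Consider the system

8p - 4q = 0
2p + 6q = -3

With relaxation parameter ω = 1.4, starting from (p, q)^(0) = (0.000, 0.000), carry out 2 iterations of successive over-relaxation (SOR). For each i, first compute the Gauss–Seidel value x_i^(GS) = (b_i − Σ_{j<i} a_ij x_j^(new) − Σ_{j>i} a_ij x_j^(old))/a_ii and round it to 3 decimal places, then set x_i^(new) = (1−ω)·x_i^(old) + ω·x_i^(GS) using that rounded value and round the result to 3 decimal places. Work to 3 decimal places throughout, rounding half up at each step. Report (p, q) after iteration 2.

(-0.490, -0.192)

Iteration 1:
  p: GS value = (0 - (-4)·0.000) / (8) = 0.000;  p ← (1−ω)·0.000 + ω·0.000 = 0.000
  q: GS value = (-3 - (2)·0.000) / (6) = -0.500;  q ← (1−ω)·0.000 + ω·-0.500 = -0.700
Iteration 2:
  p: GS value = (0 - (-4)·-0.700) / (8) = -0.350;  p ← (1−ω)·0.000 + ω·-0.350 = -0.490
  q: GS value = (-3 - (2)·-0.490) / (6) = -0.337;  q ← (1−ω)·-0.700 + ω·-0.337 = -0.192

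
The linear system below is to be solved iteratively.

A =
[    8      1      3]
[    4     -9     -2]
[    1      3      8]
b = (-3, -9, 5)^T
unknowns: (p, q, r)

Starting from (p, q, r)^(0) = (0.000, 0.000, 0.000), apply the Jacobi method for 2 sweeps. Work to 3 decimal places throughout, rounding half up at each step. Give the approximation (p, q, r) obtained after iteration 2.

Iteration 1:
  p = (-3 - (1)·0.000 - (3)·0.000) / (8) = -0.375
  q = (-9 - (4)·0.000 - (-2)·0.000) / (-9) = 1.000
  r = (5 - (1)·0.000 - (3)·0.000) / (8) = 0.625
Iteration 2:
  p = (-3 - (1)·1.000 - (3)·0.625) / (8) = -0.734
  q = (-9 - (4)·-0.375 - (-2)·0.625) / (-9) = 0.694
  r = (5 - (1)·-0.375 - (3)·1.000) / (8) = 0.297

(-0.734, 0.694, 0.297)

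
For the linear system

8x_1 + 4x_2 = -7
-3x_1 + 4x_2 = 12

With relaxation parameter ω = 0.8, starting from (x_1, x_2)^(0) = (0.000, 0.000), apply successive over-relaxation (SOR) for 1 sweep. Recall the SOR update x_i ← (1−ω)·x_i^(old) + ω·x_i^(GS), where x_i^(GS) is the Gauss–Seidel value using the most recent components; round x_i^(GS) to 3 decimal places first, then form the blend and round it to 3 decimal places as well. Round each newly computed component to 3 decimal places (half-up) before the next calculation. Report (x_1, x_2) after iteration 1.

(-0.700, 1.980)

Iteration 1:
  x_1: GS value = (-7 - (4)·0.000) / (8) = -0.875;  x_1 ← (1−ω)·0.000 + ω·-0.875 = -0.700
  x_2: GS value = (12 - (-3)·-0.700) / (4) = 2.475;  x_2 ← (1−ω)·0.000 + ω·2.475 = 1.980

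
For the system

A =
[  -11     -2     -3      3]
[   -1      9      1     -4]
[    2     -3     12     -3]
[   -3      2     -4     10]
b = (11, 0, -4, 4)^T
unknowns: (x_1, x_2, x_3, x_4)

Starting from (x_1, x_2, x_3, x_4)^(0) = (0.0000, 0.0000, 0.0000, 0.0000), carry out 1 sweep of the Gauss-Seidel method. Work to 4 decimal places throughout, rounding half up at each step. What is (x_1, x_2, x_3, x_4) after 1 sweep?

Iteration 1:
  x_1 = (11 - (-2)·0.0000 - (-3)·0.0000 - (3)·0.0000) / (-11) = -1.0000
  x_2 = (0 - (-1)·-1.0000 - (1)·0.0000 - (-4)·0.0000) / (9) = -0.1111
  x_3 = (-4 - (2)·-1.0000 - (-3)·-0.1111 - (-3)·0.0000) / (12) = -0.1944
  x_4 = (4 - (-3)·-1.0000 - (2)·-0.1111 - (-4)·-0.1944) / (10) = 0.0445

(-1.0000, -0.1111, -0.1944, 0.0445)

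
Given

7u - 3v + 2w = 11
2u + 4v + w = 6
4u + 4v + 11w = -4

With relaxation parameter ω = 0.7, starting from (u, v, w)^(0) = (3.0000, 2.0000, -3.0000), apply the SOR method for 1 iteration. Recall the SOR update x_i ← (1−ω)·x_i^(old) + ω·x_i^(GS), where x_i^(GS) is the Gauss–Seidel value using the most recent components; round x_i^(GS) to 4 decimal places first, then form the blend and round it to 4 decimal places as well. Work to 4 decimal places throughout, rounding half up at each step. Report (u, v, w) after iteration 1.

Iteration 1:
  u: GS value = (11 - (-3)·2.0000 - (2)·-3.0000) / (7) = 3.2857;  u ← (1−ω)·3.0000 + ω·3.2857 = 3.2000
  v: GS value = (6 - (2)·3.2000 - (1)·-3.0000) / (4) = 0.6500;  v ← (1−ω)·2.0000 + ω·0.6500 = 1.0550
  w: GS value = (-4 - (4)·3.2000 - (4)·1.0550) / (11) = -1.9109;  w ← (1−ω)·-3.0000 + ω·-1.9109 = -2.2376

(3.2000, 1.0550, -2.2376)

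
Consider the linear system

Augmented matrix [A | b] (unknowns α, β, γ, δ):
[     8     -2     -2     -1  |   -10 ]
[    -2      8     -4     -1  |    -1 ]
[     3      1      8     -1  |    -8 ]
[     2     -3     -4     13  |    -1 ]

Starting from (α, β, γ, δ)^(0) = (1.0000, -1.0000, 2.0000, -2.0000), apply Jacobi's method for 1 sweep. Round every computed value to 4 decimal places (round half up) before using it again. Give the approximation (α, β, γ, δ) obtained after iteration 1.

Iteration 1:
  α = (-10 - (-2)·-1.0000 - (-2)·2.0000 - (-1)·-2.0000) / (8) = -1.2500
  β = (-1 - (-2)·1.0000 - (-4)·2.0000 - (-1)·-2.0000) / (8) = 0.8750
  γ = (-8 - (3)·1.0000 - (1)·-1.0000 - (-1)·-2.0000) / (8) = -1.5000
  δ = (-1 - (2)·1.0000 - (-3)·-1.0000 - (-4)·2.0000) / (13) = 0.1538

(-1.2500, 0.8750, -1.5000, 0.1538)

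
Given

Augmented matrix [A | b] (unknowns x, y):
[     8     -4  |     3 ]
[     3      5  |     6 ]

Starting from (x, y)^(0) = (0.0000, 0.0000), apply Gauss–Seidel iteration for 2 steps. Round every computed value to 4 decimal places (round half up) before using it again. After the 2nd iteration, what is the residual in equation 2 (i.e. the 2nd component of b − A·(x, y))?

Iteration 1:
  x = (3 - (-4)·0.0000) / (8) = 0.3750
  y = (6 - (3)·0.3750) / (5) = 0.9750
Iteration 2:
  x = (3 - (-4)·0.9750) / (8) = 0.8625
  y = (6 - (3)·0.8625) / (5) = 0.6825
Residual b − A·x = (-1.1700, 0.0000)

0.0000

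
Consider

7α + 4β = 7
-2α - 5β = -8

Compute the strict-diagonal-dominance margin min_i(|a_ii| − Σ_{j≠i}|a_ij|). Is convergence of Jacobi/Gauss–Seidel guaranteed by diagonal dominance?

3

row 1: |7| − (4) = 3
row 2: |-5| − (2) = 3
minimum over rows = 3 → strictly diagonally dominant (convergence guaranteed)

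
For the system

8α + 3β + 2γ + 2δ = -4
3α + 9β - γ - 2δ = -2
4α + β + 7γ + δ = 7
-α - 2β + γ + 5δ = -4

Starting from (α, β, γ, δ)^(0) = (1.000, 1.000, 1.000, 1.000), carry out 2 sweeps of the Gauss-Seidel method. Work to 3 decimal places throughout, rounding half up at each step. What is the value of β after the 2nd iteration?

Iteration 1:
  α = (-4 - (3)·1.000 - (2)·1.000 - (2)·1.000) / (8) = -1.375
  β = (-2 - (3)·-1.375 - (-1)·1.000 - (-2)·1.000) / (9) = 0.569
  γ = (7 - (4)·-1.375 - (1)·0.569 - (1)·1.000) / (7) = 1.562
  δ = (-4 - (-1)·-1.375 - (-2)·0.569 - (1)·1.562) / (5) = -1.160
Iteration 2:
  α = (-4 - (3)·0.569 - (2)·1.562 - (2)·-1.160) / (8) = -0.814
  β = (-2 - (3)·-0.814 - (-1)·1.562 - (-2)·-1.160) / (9) = -0.035
  γ = (7 - (4)·-0.814 - (1)·-0.035 - (1)·-1.160) / (7) = 1.636
  δ = (-4 - (-1)·-0.814 - (-2)·-0.035 - (1)·1.636) / (5) = -1.304

-0.035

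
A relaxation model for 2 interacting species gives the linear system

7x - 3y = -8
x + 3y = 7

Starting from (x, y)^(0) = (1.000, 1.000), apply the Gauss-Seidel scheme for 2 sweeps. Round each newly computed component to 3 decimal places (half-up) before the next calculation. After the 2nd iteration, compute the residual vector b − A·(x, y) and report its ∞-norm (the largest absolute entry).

0.672

Iteration 1:
  x = (-8 - (-3)·1.000) / (7) = -0.714
  y = (7 - (1)·-0.714) / (3) = 2.571
Iteration 2:
  x = (-8 - (-3)·2.571) / (7) = -0.041
  y = (7 - (1)·-0.041) / (3) = 2.347
Residual b − A·x = (-0.672, 0.000); ∞-norm = 0.672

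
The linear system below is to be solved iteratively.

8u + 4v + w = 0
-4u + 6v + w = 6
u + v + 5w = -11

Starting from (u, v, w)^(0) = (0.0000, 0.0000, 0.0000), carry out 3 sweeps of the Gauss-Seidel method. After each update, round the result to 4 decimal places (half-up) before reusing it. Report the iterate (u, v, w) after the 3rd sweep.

(-0.3317, 1.1811, -2.3699)

Iteration 1:
  u = (0 - (4)·0.0000 - (1)·0.0000) / (8) = 0.0000
  v = (6 - (-4)·0.0000 - (1)·0.0000) / (6) = 1.0000
  w = (-11 - (1)·0.0000 - (1)·1.0000) / (5) = -2.4000
Iteration 2:
  u = (0 - (4)·1.0000 - (1)·-2.4000) / (8) = -0.2000
  v = (6 - (-4)·-0.2000 - (1)·-2.4000) / (6) = 1.2667
  w = (-11 - (1)·-0.2000 - (1)·1.2667) / (5) = -2.4133
Iteration 3:
  u = (0 - (4)·1.2667 - (1)·-2.4133) / (8) = -0.3317
  v = (6 - (-4)·-0.3317 - (1)·-2.4133) / (6) = 1.1811
  w = (-11 - (1)·-0.3317 - (1)·1.1811) / (5) = -2.3699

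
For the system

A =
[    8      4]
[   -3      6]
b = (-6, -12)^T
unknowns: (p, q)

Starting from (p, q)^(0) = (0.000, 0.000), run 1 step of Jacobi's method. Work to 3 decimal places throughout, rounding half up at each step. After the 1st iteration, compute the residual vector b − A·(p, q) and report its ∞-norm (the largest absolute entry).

8.000

Iteration 1:
  p = (-6 - (4)·0.000) / (8) = -0.750
  q = (-12 - (-3)·0.000) / (6) = -2.000
Residual b − A·x = (8.000, -2.250); ∞-norm = 8.000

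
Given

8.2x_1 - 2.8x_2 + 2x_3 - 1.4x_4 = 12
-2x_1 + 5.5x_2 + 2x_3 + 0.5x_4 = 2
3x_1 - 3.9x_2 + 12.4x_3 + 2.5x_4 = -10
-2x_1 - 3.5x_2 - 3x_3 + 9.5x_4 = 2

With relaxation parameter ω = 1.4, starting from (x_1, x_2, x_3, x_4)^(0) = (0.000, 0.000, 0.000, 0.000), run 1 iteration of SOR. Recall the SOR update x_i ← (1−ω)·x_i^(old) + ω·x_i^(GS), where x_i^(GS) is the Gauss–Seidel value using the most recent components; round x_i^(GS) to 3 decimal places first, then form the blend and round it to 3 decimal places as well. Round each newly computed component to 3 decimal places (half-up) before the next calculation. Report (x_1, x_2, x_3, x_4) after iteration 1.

Iteration 1:
  x_1: GS value = (12 - (-2.8)·0.000 - (2)·0.000 - (-1.4)·0.000) / (8.2) = 1.463;  x_1 ← (1−ω)·0.000 + ω·1.463 = 2.048
  x_2: GS value = (2 - (-2)·2.048 - (2)·0.000 - (0.5)·0.000) / (5.5) = 1.108;  x_2 ← (1−ω)·0.000 + ω·1.108 = 1.551
  x_3: GS value = (-10 - (3)·2.048 - (-3.9)·1.551 - (2.5)·0.000) / (12.4) = -0.814;  x_3 ← (1−ω)·0.000 + ω·-0.814 = -1.140
  x_4: GS value = (2 - (-2)·2.048 - (-3.5)·1.551 - (-3)·-1.140) / (9.5) = 0.853;  x_4 ← (1−ω)·0.000 + ω·0.853 = 1.194

(2.048, 1.551, -1.140, 1.194)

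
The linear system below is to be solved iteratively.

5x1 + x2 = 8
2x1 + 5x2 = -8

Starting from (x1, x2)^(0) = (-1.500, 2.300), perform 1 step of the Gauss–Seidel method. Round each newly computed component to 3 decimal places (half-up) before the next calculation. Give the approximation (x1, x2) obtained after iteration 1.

Iteration 1:
  x1 = (8 - (1)·2.300) / (5) = 1.140
  x2 = (-8 - (2)·1.140) / (5) = -2.056

(1.140, -2.056)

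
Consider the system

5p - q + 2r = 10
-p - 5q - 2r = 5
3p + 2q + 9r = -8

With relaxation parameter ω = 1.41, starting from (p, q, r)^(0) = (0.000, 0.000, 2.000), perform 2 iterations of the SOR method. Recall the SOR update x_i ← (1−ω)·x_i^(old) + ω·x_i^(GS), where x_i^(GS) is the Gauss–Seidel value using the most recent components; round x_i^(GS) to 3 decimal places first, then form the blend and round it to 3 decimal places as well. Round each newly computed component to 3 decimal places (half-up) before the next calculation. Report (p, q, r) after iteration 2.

(2.362, 0.245, -1.652)

Iteration 1:
  p: GS value = (10 - (-1)·0.000 - (2)·2.000) / (5) = 1.200;  p ← (1−ω)·0.000 + ω·1.200 = 1.692
  q: GS value = (5 - (-1)·1.692 - (-2)·2.000) / (-5) = -2.138;  q ← (1−ω)·0.000 + ω·-2.138 = -3.015
  r: GS value = (-8 - (3)·1.692 - (2)·-3.015) / (9) = -0.783;  r ← (1−ω)·2.000 + ω·-0.783 = -1.924
Iteration 2:
  p: GS value = (10 - (-1)·-3.015 - (2)·-1.924) / (5) = 2.167;  p ← (1−ω)·1.692 + ω·2.167 = 2.362
  q: GS value = (5 - (-1)·2.362 - (-2)·-1.924) / (-5) = -0.703;  q ← (1−ω)·-3.015 + ω·-0.703 = 0.245
  r: GS value = (-8 - (3)·2.362 - (2)·0.245) / (9) = -1.731;  r ← (1−ω)·-1.924 + ω·-1.731 = -1.652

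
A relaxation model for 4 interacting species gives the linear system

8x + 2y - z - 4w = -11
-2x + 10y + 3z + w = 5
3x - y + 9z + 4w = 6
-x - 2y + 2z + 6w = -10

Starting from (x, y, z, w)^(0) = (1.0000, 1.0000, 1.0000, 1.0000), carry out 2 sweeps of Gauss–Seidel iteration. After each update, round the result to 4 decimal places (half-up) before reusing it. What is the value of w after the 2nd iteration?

Iteration 1:
  x = (-11 - (2)·1.0000 - (-1)·1.0000 - (-4)·1.0000) / (8) = -1.0000
  y = (5 - (-2)·-1.0000 - (3)·1.0000 - (1)·1.0000) / (10) = -0.1000
  z = (6 - (3)·-1.0000 - (-1)·-0.1000 - (4)·1.0000) / (9) = 0.5444
  w = (-10 - (-1)·-1.0000 - (-2)·-0.1000 - (2)·0.5444) / (6) = -2.0481
Iteration 2:
  x = (-11 - (2)·-0.1000 - (-1)·0.5444 - (-4)·-2.0481) / (8) = -2.3060
  y = (5 - (-2)·-2.3060 - (3)·0.5444 - (1)·-2.0481) / (10) = 0.0803
  z = (6 - (3)·-2.3060 - (-1)·0.0803 - (4)·-2.0481) / (9) = 2.3545
  w = (-10 - (-1)·-2.3060 - (-2)·0.0803 - (2)·2.3545) / (6) = -2.8091

-2.8091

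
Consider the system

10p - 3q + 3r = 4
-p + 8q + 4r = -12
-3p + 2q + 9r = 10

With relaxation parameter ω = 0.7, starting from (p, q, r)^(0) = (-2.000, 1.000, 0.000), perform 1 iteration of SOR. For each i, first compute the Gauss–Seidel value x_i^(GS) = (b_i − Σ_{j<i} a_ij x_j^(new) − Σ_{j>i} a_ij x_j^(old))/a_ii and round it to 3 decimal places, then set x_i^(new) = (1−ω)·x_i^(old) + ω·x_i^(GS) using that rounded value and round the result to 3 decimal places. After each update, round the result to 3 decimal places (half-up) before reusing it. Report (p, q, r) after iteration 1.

(-0.110, -0.760, 0.870)

Iteration 1:
  p: GS value = (4 - (-3)·1.000 - (3)·0.000) / (10) = 0.700;  p ← (1−ω)·-2.000 + ω·0.700 = -0.110
  q: GS value = (-12 - (-1)·-0.110 - (4)·0.000) / (8) = -1.514;  q ← (1−ω)·1.000 + ω·-1.514 = -0.760
  r: GS value = (10 - (-3)·-0.110 - (2)·-0.760) / (9) = 1.243;  r ← (1−ω)·0.000 + ω·1.243 = 0.870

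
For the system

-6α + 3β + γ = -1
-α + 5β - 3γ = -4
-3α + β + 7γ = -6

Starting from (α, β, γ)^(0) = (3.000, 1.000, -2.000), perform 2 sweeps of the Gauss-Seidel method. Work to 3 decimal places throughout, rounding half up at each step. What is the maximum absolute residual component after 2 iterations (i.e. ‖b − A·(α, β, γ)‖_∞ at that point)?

Iteration 1:
  α = (-1 - (3)·1.000 - (1)·-2.000) / (-6) = 0.333
  β = (-4 - (-1)·0.333 - (-3)·-2.000) / (5) = -1.933
  γ = (-6 - (-3)·0.333 - (1)·-1.933) / (7) = -0.438
Iteration 2:
  α = (-1 - (3)·-1.933 - (1)·-0.438) / (-6) = -0.873
  β = (-4 - (-1)·-0.873 - (-3)·-0.438) / (5) = -1.237
  γ = (-6 - (-3)·-0.873 - (1)·-1.237) / (7) = -1.055
Residual b − A·x = (-1.472, -1.853, 0.003); ∞-norm = 1.853

1.853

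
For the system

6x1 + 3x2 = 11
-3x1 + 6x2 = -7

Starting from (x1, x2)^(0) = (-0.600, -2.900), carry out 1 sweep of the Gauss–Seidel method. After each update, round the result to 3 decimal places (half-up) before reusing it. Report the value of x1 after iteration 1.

3.283

Iteration 1:
  x1 = (11 - (3)·-2.900) / (6) = 3.283
  x2 = (-7 - (-3)·3.283) / (6) = 0.475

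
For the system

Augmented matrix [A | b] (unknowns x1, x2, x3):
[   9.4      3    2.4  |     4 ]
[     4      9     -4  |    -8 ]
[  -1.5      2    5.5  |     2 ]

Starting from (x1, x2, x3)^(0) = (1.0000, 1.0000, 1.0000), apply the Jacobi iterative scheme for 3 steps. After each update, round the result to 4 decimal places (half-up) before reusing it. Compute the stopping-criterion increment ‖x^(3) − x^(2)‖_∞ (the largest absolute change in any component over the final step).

Iteration 1:
  x1 = (4 - (3)·1.0000 - (2.4)·1.0000) / (9.4) = -0.1489
  x2 = (-8 - (4)·1.0000 - (-4)·1.0000) / (9) = -0.8889
  x3 = (2 - (-1.5)·1.0000 - (2)·1.0000) / (5.5) = 0.2727
Iteration 2:
  x1 = (4 - (3)·-0.8889 - (2.4)·0.2727) / (9.4) = 0.6396
  x2 = (-8 - (4)·-0.1489 - (-4)·0.2727) / (9) = -0.7015
  x3 = (2 - (-1.5)·-0.1489 - (2)·-0.8889) / (5.5) = 0.6463
Iteration 3:
  x1 = (4 - (3)·-0.7015 - (2.4)·0.6463) / (9.4) = 0.4844
  x2 = (-8 - (4)·0.6396 - (-4)·0.6463) / (9) = -0.8859
  x3 = (2 - (-1.5)·0.6396 - (2)·-0.7015) / (5.5) = 0.7932
Change: (-0.1552, -0.1844, 0.1469) → max |·| = 0.1844

0.1844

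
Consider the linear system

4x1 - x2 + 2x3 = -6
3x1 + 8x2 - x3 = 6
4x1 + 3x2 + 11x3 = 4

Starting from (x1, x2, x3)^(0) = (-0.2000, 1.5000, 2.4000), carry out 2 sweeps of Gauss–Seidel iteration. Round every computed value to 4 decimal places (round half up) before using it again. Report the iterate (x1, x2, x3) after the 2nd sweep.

(-1.3620, 1.3464, 0.4917)

Iteration 1:
  x1 = (-6 - (-1)·1.5000 - (2)·2.4000) / (4) = -2.3250
  x2 = (6 - (3)·-2.3250 - (-1)·2.4000) / (8) = 1.9219
  x3 = (4 - (4)·-2.3250 - (3)·1.9219) / (11) = 0.6849
Iteration 2:
  x1 = (-6 - (-1)·1.9219 - (2)·0.6849) / (4) = -1.3620
  x2 = (6 - (3)·-1.3620 - (-1)·0.6849) / (8) = 1.3464
  x3 = (4 - (4)·-1.3620 - (3)·1.3464) / (11) = 0.4917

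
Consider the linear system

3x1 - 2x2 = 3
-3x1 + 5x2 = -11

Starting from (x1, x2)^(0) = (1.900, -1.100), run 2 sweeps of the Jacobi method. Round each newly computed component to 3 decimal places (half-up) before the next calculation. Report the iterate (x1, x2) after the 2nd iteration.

(0.293, -2.040)

Iteration 1:
  x1 = (3 - (-2)·-1.100) / (3) = 0.267
  x2 = (-11 - (-3)·1.900) / (5) = -1.060
Iteration 2:
  x1 = (3 - (-2)·-1.060) / (3) = 0.293
  x2 = (-11 - (-3)·0.267) / (5) = -2.040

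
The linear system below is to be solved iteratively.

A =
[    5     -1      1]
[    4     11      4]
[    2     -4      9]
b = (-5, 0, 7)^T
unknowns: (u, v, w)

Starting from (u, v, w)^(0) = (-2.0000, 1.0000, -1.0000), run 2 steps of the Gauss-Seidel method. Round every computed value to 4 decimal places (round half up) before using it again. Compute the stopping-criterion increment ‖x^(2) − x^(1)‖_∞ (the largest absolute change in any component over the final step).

0.6007

Iteration 1:
  u = (-5 - (-1)·1.0000 - (1)·-1.0000) / (5) = -0.6000
  v = (0 - (4)·-0.6000 - (4)·-1.0000) / (11) = 0.5818
  w = (7 - (2)·-0.6000 - (-4)·0.5818) / (9) = 1.1697
Iteration 2:
  u = (-5 - (-1)·0.5818 - (1)·1.1697) / (5) = -1.1176
  v = (0 - (4)·-1.1176 - (4)·1.1697) / (11) = -0.0189
  w = (7 - (2)·-1.1176 - (-4)·-0.0189) / (9) = 1.0177
Change: (-0.5176, -0.6007, -0.1520) → max |·| = 0.6007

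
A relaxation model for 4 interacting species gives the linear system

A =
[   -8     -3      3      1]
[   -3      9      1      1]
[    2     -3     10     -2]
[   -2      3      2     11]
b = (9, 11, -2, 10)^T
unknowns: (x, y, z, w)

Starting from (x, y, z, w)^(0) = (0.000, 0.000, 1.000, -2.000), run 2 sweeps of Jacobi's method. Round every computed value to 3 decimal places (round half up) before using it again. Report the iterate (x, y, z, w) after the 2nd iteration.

(-1.759, 0.875, 0.545, 0.473)

Iteration 1:
  x = (9 - (-3)·0.000 - (3)·1.000 - (1)·-2.000) / (-8) = -1.000
  y = (11 - (-3)·0.000 - (1)·1.000 - (1)·-2.000) / (9) = 1.333
  z = (-2 - (2)·0.000 - (-3)·0.000 - (-2)·-2.000) / (10) = -0.600
  w = (10 - (-2)·0.000 - (3)·0.000 - (2)·1.000) / (11) = 0.727
Iteration 2:
  x = (9 - (-3)·1.333 - (3)·-0.600 - (1)·0.727) / (-8) = -1.759
  y = (11 - (-3)·-1.000 - (1)·-0.600 - (1)·0.727) / (9) = 0.875
  z = (-2 - (2)·-1.000 - (-3)·1.333 - (-2)·0.727) / (10) = 0.545
  w = (10 - (-2)·-1.000 - (3)·1.333 - (2)·-0.600) / (11) = 0.473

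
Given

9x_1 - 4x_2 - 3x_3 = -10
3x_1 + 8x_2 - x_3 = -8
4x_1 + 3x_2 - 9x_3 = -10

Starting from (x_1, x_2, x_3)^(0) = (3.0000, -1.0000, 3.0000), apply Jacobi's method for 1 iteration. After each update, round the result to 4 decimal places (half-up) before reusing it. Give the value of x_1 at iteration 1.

-0.5556

Iteration 1:
  x_1 = (-10 - (-4)·-1.0000 - (-3)·3.0000) / (9) = -0.5556
  x_2 = (-8 - (3)·3.0000 - (-1)·3.0000) / (8) = -1.7500
  x_3 = (-10 - (4)·3.0000 - (3)·-1.0000) / (-9) = 2.1111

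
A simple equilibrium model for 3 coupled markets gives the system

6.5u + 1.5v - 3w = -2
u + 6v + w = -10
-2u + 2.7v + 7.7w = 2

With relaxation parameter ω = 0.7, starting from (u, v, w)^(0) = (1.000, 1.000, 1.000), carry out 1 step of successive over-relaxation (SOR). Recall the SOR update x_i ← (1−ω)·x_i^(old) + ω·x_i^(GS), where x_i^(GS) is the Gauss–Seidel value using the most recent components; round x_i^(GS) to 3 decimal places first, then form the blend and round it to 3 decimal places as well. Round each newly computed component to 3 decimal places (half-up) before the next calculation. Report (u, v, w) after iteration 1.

Iteration 1:
  u: GS value = (-2 - (1.5)·1.000 - (-3)·1.000) / (6.5) = -0.077;  u ← (1−ω)·1.000 + ω·-0.077 = 0.246
  v: GS value = (-10 - (1)·0.246 - (1)·1.000) / (6) = -1.874;  v ← (1−ω)·1.000 + ω·-1.874 = -1.012
  w: GS value = (2 - (-2)·0.246 - (2.7)·-1.012) / (7.7) = 0.678;  w ← (1−ω)·1.000 + ω·0.678 = 0.775

(0.246, -1.012, 0.775)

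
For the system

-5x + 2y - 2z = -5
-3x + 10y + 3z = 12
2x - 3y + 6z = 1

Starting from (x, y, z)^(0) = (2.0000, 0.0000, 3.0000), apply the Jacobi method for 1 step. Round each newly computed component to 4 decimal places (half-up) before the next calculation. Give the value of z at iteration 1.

-0.5000

Iteration 1:
  x = (-5 - (2)·0.0000 - (-2)·3.0000) / (-5) = -0.2000
  y = (12 - (-3)·2.0000 - (3)·3.0000) / (10) = 0.9000
  z = (1 - (2)·2.0000 - (-3)·0.0000) / (6) = -0.5000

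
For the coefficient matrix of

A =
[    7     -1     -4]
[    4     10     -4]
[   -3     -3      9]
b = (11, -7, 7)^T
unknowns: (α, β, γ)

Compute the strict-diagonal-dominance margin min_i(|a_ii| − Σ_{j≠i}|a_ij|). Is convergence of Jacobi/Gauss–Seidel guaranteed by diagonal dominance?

2

row 1: |7| − (1+4) = 2
row 2: |10| − (4+4) = 2
row 3: |9| − (3+3) = 3
minimum over rows = 2 → strictly diagonally dominant (convergence guaranteed)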